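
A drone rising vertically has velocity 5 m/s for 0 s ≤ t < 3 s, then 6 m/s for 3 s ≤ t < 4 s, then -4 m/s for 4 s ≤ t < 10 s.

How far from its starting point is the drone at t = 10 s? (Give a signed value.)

-3 m

Net displacement equals the area under the velocity-time graph (areas below the axis count negative).
0–3 s: 5 × 3 = 15 m
3–4 s: 6 × 1 = 6 m
4–10 s: -4 × 6 = -24 m
Net displacement = -3 m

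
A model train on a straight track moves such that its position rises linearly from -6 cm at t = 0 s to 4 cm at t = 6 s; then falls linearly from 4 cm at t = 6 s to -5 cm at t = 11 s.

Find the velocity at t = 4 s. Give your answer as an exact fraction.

5/3 cm/s

Velocity is the slope of the x-t graph on 0–6 s: (4 − -6)/(6 − 0) = 5/3 cm/s.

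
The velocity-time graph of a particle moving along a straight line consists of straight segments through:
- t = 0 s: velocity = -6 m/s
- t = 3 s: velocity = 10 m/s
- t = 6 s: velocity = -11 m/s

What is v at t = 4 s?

On 3–6 s the graph is linear from 10 to -11 m/s: v(4) = 10 + (-11 − 10)·(4 − 3)/(6 − 3) = 3 m/s.

3 m/s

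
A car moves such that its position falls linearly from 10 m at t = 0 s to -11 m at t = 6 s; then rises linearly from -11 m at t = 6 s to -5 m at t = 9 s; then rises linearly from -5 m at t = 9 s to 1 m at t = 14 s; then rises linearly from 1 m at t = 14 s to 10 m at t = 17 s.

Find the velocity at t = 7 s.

2 m/s

Velocity is the slope of the x-t graph on 6–9 s: (-5 − -11)/(9 − 6) = 2 m/s.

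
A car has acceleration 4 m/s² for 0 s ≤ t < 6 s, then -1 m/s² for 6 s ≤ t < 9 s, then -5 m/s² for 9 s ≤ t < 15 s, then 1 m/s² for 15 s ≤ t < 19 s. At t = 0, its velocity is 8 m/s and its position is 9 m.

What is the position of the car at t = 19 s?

On each constant-a segment, Δv = aΔt and Δx = v₀Δt + ½aΔt²; chain segment to segment.
0–6 s: v starts 8 m/s; Δx = 8·6 + ½·4·6² = 120 m; v ends 32 m/s.
6–9 s: v starts 32 m/s; Δx = 32·3 + ½·-1·3² = 91.5 m; v ends 29 m/s.
9–15 s: v starts 29 m/s; Δx = 29·6 + ½·-5·6² = 84 m; v ends -1 m/s.
15–19 s: v starts -1 m/s; Δx = -1·4 + ½·1·4² = 4 m; v ends 3 m/s.
x(19) = 9 + Σ Δx = 308.5 m.

308.5 m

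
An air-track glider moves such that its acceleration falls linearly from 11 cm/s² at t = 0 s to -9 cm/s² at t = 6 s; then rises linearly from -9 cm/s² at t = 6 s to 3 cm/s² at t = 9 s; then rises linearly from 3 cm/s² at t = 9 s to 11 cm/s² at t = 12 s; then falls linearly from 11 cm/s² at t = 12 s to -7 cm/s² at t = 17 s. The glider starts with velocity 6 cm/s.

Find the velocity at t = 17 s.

34 cm/s

Δv equals the area under the a-t graph; then v = v₀ + Δv.
0–6 s: ½(11 + -9)(6) = 6 cm/s
6–9 s: ½(-9 + 3)(3) = -9 cm/s
9–12 s: ½(3 + 11)(3) = 21 cm/s
12–17 s: ½(11 + -7)(5) = 10 cm/s
Δv = 28 cm/s, so v(17) = 6 + (28) = 34 cm/s.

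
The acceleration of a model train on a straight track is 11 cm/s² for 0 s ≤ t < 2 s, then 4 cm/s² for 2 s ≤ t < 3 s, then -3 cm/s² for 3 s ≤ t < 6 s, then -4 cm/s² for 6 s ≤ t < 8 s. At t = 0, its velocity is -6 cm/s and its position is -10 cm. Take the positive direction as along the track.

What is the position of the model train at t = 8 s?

78.5 cm

On each constant-a segment, Δv = aΔt and Δx = v₀Δt + ½aΔt²; chain segment to segment.
0–2 s: v starts -6 cm/s; Δx = -6·2 + ½·11·2² = 10 cm; v ends 16 cm/s.
2–3 s: v starts 16 cm/s; Δx = 16·1 + ½·4·1² = 18 cm; v ends 20 cm/s.
3–6 s: v starts 20 cm/s; Δx = 20·3 + ½·-3·3² = 46.5 cm; v ends 11 cm/s.
6–8 s: v starts 11 cm/s; Δx = 11·2 + ½·-4·2² = 14 cm; v ends 3 cm/s.
x(8) = -10 + Σ Δx = 78.5 cm.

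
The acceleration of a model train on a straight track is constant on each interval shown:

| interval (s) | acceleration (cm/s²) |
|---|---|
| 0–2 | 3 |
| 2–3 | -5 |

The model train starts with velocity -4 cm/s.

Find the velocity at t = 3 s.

-3 cm/s

Δv equals the area under the a-t graph; then v = v₀ + Δv.
0–2 s: 3 × 2 = 6 cm/s
2–3 s: -5 × 1 = -5 cm/s
Δv = 1 cm/s, so v(3) = -4 + (1) = -3 cm/s.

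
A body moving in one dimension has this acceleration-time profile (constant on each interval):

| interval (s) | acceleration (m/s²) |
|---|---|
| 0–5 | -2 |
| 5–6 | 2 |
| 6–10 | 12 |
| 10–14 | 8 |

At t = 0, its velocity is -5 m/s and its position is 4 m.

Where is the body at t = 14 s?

188 m

On each constant-a segment, Δv = aΔt and Δx = v₀Δt + ½aΔt²; chain segment to segment.
0–5 s: v starts -5 m/s; Δx = -5·5 + ½·-2·5² = -50 m; v ends -15 m/s.
5–6 s: v starts -15 m/s; Δx = -15·1 + ½·2·1² = -14 m; v ends -13 m/s.
6–10 s: v starts -13 m/s; Δx = -13·4 + ½·12·4² = 44 m; v ends 35 m/s.
10–14 s: v starts 35 m/s; Δx = 35·4 + ½·8·4² = 204 m; v ends 67 m/s.
x(14) = 4 + Σ Δx = 188 m.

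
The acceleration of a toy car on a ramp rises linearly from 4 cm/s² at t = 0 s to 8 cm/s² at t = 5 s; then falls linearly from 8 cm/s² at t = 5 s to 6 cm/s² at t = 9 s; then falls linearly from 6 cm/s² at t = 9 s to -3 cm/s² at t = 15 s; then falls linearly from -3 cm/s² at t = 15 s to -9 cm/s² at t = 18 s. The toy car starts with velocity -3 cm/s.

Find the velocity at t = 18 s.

Δv equals the area under the a-t graph; then v = v₀ + Δv.
0–5 s: ½(4 + 8)(5) = 30 cm/s
5–9 s: ½(8 + 6)(4) = 28 cm/s
9–15 s: ½(6 + -3)(6) = 9 cm/s
15–18 s: ½(-3 + -9)(3) = -18 cm/s
Δv = 49 cm/s, so v(18) = -3 + (49) = 46 cm/s.

46 cm/s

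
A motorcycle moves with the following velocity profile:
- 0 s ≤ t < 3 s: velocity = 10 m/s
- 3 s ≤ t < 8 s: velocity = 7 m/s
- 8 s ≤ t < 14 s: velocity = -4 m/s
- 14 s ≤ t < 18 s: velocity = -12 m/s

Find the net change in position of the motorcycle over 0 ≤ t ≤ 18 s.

-7 m

Displacement is the signed area under the v-t curve.
0–3 s: 10 × 3 = 30 m
3–8 s: 7 × 5 = 35 m
8–14 s: -4 × 6 = -24 m
14–18 s: -12 × 4 = -48 m
Net displacement = -7 m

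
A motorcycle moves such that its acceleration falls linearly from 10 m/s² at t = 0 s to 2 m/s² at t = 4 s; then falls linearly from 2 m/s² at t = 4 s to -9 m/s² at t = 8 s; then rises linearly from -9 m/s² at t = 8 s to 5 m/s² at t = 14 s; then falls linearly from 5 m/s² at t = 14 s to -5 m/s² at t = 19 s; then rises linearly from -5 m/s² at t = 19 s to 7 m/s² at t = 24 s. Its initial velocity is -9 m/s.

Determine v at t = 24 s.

Δv equals the area under the a-t graph; then v = v₀ + Δv.
0–4 s: ½(10 + 2)(4) = 24 m/s
4–8 s: ½(2 + -9)(4) = -14 m/s
8–14 s: ½(-9 + 5)(6) = -12 m/s
14–19 s: ½(5 + -5)(5) = 0 m/s
19–24 s: ½(-5 + 7)(5) = 5 m/s
Δv = 3 m/s, so v(24) = -9 + (3) = -6 m/s.

-6 m/s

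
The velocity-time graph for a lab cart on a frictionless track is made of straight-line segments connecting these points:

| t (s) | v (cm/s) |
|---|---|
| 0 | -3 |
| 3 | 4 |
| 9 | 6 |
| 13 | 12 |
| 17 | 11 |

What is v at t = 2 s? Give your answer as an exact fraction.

5/3 cm/s

On 0–3 s the graph is linear from -3 to 4 cm/s: v(2) = -3 + (4 − -3)·(2 − 0)/(3 − 0) = 5/3 cm/s.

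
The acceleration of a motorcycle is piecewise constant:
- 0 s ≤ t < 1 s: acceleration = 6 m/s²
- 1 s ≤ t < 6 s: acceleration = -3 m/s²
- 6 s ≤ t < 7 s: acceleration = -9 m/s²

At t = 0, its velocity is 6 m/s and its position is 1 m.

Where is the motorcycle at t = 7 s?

25 m

On each constant-a segment, Δv = aΔt and Δx = v₀Δt + ½aΔt²; chain segment to segment.
0–1 s: v starts 6 m/s; Δx = 6·1 + ½·6·1² = 9 m; v ends 12 m/s.
1–6 s: v starts 12 m/s; Δx = 12·5 + ½·-3·5² = 22.5 m; v ends -3 m/s.
6–7 s: v starts -3 m/s; Δx = -3·1 + ½·-9·1² = -7.5 m; v ends -12 m/s.
x(7) = 1 + Σ Δx = 25 m.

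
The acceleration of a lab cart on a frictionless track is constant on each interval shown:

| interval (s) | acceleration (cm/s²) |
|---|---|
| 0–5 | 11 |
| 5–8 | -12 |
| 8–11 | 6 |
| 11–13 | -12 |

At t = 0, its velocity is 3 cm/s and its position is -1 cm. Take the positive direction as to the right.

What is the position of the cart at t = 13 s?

420.5 cm

On each constant-a segment, Δv = aΔt and Δx = v₀Δt + ½aΔt²; chain segment to segment.
0–5 s: v starts 3 cm/s; Δx = 3·5 + ½·11·5² = 152.5 cm; v ends 58 cm/s.
5–8 s: v starts 58 cm/s; Δx = 58·3 + ½·-12·3² = 120 cm; v ends 22 cm/s.
8–11 s: v starts 22 cm/s; Δx = 22·3 + ½·6·3² = 93 cm; v ends 40 cm/s.
11–13 s: v starts 40 cm/s; Δx = 40·2 + ½·-12·2² = 56 cm; v ends 16 cm/s.
x(13) = -1 + Σ Δx = 420.5 cm.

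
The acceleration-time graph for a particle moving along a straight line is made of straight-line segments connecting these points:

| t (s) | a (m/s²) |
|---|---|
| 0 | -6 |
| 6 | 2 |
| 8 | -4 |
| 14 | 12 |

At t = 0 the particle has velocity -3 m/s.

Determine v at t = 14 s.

7 m/s

Δv equals the area under the a-t graph; then v = v₀ + Δv.
0–6 s: ½(-6 + 2)(6) = -12 m/s
6–8 s: ½(2 + -4)(2) = -2 m/s
8–14 s: ½(-4 + 12)(6) = 24 m/s
Δv = 10 m/s, so v(14) = -3 + (10) = 7 m/s.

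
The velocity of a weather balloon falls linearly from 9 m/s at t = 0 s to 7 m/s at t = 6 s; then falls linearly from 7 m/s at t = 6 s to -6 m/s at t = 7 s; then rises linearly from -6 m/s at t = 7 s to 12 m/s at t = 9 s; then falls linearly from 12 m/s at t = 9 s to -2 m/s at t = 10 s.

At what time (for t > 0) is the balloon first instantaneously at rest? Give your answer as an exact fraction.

v changes sign on 6–7 s (from 7 to -6); the graph is linear there, so v = 0 at t = 6 + (-7)·(7 − 6)/(-6 − 7) = 85/13 s.

t = 85/13 s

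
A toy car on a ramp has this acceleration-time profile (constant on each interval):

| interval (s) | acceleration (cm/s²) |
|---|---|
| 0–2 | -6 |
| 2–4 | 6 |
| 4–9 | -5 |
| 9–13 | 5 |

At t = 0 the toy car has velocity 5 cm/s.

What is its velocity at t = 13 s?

Δv equals the area under the a-t graph; then v = v₀ + Δv.
0–2 s: -6 × 2 = -12 cm/s
2–4 s: 6 × 2 = 12 cm/s
4–9 s: -5 × 5 = -25 cm/s
9–13 s: 5 × 4 = 20 cm/s
Δv = -5 cm/s, so v(13) = 5 + (-5) = 0 cm/s.

0 cm/s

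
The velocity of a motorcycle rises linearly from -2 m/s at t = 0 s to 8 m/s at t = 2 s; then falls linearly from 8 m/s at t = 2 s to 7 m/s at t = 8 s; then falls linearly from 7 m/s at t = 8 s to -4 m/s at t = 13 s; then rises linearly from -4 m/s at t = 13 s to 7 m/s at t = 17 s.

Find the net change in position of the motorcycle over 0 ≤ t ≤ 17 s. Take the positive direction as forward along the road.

64.5 m

Net displacement equals the area under the velocity-time graph (areas below the axis count negative).
0–2 s: ½(-2 + 8)(2) = 6 m
2–8 s: ½(8 + 7)(6) = 45 m
8–13 s: ½(7 + -4)(5) = 7.5 m
13–17 s: ½(-4 + 7)(4) = 6 m
Net displacement = 64.5 m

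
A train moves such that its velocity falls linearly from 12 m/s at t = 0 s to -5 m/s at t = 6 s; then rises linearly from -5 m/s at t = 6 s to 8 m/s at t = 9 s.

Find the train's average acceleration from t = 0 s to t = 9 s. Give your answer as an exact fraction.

Average acceleration = Δv/Δt = (8 − 12)/(9 − 0) = -4/9 m/s².

-4/9 m/s²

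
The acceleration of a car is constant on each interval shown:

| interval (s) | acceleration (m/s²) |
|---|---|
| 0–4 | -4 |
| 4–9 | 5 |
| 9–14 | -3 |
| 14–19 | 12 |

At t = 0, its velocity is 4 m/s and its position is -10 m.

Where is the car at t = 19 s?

144 m

On each constant-a segment, Δv = aΔt and Δx = v₀Δt + ½aΔt²; chain segment to segment.
0–4 s: v starts 4 m/s; Δx = 4·4 + ½·-4·4² = -16 m; v ends -12 m/s.
4–9 s: v starts -12 m/s; Δx = -12·5 + ½·5·5² = 2.5 m; v ends 13 m/s.
9–14 s: v starts 13 m/s; Δx = 13·5 + ½·-3·5² = 27.5 m; v ends -2 m/s.
14–19 s: v starts -2 m/s; Δx = -2·5 + ½·12·5² = 140 m; v ends 58 m/s.
x(19) = -10 + Σ Δx = 144 m.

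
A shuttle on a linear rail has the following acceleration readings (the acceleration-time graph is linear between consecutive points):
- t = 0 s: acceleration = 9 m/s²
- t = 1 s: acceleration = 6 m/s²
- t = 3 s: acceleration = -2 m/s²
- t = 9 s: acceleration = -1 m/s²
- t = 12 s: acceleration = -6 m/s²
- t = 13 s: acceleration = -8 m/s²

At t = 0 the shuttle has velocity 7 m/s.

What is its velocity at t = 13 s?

Δv equals the area under the a-t graph; then v = v₀ + Δv.
0–1 s: ½(9 + 6)(1) = 7.5 m/s
1–3 s: ½(6 + -2)(2) = 4 m/s
3–9 s: ½(-2 + -1)(6) = -9 m/s
9–12 s: ½(-1 + -6)(3) = -10.5 m/s
12–13 s: ½(-6 + -8)(1) = -7 m/s
Δv = -15 m/s, so v(13) = 7 + (-15) = -8 m/s.

-8 m/s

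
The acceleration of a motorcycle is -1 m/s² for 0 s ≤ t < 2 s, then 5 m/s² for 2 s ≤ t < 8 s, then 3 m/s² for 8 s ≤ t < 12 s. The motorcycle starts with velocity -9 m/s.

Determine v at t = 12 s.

31 m/s

Δv equals the area under the a-t graph; then v = v₀ + Δv.
0–2 s: -1 × 2 = -2 m/s
2–8 s: 5 × 6 = 30 m/s
8–12 s: 3 × 4 = 12 m/s
Δv = 40 m/s, so v(12) = -9 + (40) = 31 m/s.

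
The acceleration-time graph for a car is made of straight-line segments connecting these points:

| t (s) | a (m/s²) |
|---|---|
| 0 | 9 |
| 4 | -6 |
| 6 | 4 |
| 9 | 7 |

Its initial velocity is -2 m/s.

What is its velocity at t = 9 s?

Δv equals the area under the a-t graph; then v = v₀ + Δv.
0–4 s: ½(9 + -6)(4) = 6 m/s
4–6 s: ½(-6 + 4)(2) = -2 m/s
6–9 s: ½(4 + 7)(3) = 16.5 m/s
Δv = 20.5 m/s, so v(9) = -2 + (20.5) = 18.5 m/s.

18.5 m/s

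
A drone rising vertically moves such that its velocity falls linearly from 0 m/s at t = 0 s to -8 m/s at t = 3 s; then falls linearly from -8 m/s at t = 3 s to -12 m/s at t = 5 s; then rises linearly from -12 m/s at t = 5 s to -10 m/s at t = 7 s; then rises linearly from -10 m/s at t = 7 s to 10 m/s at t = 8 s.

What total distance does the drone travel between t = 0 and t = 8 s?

Total distance travelled is ∫|v| dt — sum the magnitudes of each area piece.
0–3 s: |½(0 + -8)(3)| = 12 m
3–5 s: |½(-8 + -12)(2)| = 20 m
5–7 s: |½(-12 + -10)(2)| = 22 m
7–8 s: v = 0 at t = 7.5 s; triangle areas 2.5 + 2.5 = 5 m
Total distance = 59 m

59 m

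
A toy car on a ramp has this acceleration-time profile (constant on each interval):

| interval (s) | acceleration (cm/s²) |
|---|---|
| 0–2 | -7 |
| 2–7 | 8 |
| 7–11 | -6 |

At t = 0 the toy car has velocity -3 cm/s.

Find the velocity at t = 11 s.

Δv equals the area under the a-t graph; then v = v₀ + Δv.
0–2 s: -7 × 2 = -14 cm/s
2–7 s: 8 × 5 = 40 cm/s
7–11 s: -6 × 4 = -24 cm/s
Δv = 2 cm/s, so v(11) = -3 + (2) = -1 cm/s.

-1 cm/s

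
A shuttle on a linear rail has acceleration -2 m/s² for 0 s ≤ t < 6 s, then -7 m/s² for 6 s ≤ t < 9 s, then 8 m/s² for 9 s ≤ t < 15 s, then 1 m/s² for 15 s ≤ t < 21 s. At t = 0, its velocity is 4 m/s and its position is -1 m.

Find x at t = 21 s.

33.5 m

On each constant-a segment, Δv = aΔt and Δx = v₀Δt + ½aΔt²; chain segment to segment.
0–6 s: v starts 4 m/s; Δx = 4·6 + ½·-2·6² = -12 m; v ends -8 m/s.
6–9 s: v starts -8 m/s; Δx = -8·3 + ½·-7·3² = -55.5 m; v ends -29 m/s.
9–15 s: v starts -29 m/s; Δx = -29·6 + ½·8·6² = -30 m; v ends 19 m/s.
15–21 s: v starts 19 m/s; Δx = 19·6 + ½·1·6² = 132 m; v ends 25 m/s.
x(21) = -1 + Σ Δx = 33.5 m.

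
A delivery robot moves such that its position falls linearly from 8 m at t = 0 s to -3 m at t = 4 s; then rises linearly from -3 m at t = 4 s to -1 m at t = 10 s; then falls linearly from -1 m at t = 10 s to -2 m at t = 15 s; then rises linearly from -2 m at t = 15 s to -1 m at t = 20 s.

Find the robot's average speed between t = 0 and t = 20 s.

0.75 m/s

Average speed = (total path length)/(elapsed time); on a piecewise-linear x-t graph the path length is Σ|Δx|.
0–4 s: |Δx| = |-3 − 8| = 11 m
4–10 s: |Δx| = |-1 − -3| = 2 m
10–15 s: |Δx| = |-2 − -1| = 1 m
15–20 s: |Δx| = |-1 − -2| = 1 m
Total path = 15 m; average speed = 15/20 = 0.75 m/s.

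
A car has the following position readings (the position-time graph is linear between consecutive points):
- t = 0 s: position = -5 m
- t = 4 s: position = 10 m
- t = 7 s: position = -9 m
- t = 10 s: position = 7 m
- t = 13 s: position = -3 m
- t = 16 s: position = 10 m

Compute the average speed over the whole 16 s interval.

Average speed = (total path length)/(elapsed time); on a piecewise-linear x-t graph the path length is Σ|Δx|.
0–4 s: |Δx| = |10 − -5| = 15 m
4–7 s: |Δx| = |-9 − 10| = 19 m
7–10 s: |Δx| = |7 − -9| = 16 m
10–13 s: |Δx| = |-3 − 7| = 10 m
13–16 s: |Δx| = |10 − -3| = 13 m
Total path = 73 m; average speed = 73/16 = 4.5625 m/s.

4.5625 m/s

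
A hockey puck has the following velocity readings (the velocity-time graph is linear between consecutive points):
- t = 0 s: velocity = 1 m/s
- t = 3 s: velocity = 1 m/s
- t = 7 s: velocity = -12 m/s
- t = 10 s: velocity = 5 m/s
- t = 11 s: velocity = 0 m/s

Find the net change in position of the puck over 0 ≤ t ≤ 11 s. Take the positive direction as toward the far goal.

Net displacement equals the area under the velocity-time graph (areas below the axis count negative).
0–3 s: 1 × 3 = 3 m
3–7 s: ½(1 + -12)(4) = -22 m
7–10 s: ½(-12 + 5)(3) = -10.5 m
10–11 s: ½(5 + 0)(1) = 2.5 m
Net displacement = -27 m

-27 m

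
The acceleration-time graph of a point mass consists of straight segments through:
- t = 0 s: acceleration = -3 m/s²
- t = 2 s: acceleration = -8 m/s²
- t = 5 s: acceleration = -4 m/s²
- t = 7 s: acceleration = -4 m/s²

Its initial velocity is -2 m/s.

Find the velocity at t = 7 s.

-39 m/s

Δv equals the area under the a-t graph; then v = v₀ + Δv.
0–2 s: ½(-3 + -8)(2) = -11 m/s
2–5 s: ½(-8 + -4)(3) = -18 m/s
5–7 s: -4 × 2 = -8 m/s
Δv = -37 m/s, so v(7) = -2 + (-37) = -39 m/s.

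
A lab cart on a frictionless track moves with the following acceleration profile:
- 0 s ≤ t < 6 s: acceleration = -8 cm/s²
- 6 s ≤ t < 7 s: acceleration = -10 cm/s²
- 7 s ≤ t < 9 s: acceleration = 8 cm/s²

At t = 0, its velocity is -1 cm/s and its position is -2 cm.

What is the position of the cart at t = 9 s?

-308 cm

On each constant-a segment, Δv = aΔt and Δx = v₀Δt + ½aΔt²; chain segment to segment.
0–6 s: v starts -1 cm/s; Δx = -1·6 + ½·-8·6² = -150 cm; v ends -49 cm/s.
6–7 s: v starts -49 cm/s; Δx = -49·1 + ½·-10·1² = -54 cm; v ends -59 cm/s.
7–9 s: v starts -59 cm/s; Δx = -59·2 + ½·8·2² = -102 cm; v ends -43 cm/s.
x(9) = -2 + Σ Δx = -308 cm.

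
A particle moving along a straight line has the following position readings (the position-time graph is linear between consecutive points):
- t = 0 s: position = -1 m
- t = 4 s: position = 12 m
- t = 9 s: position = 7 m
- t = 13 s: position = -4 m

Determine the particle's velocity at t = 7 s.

-1 m/s

Velocity is the slope of the x-t graph on 4–9 s: (7 − 12)/(9 − 4) = -1 m/s.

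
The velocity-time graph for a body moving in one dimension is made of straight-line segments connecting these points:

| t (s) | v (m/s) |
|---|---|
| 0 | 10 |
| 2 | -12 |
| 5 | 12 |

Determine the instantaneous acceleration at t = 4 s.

8 m/s²

Acceleration is the slope of the v-t graph on 2–5 s: (12 − -12)/(5 − 2) = 8 m/s².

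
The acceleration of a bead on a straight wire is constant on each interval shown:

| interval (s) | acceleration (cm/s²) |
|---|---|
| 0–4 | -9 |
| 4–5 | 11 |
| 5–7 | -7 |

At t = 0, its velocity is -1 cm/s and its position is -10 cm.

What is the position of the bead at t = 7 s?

-183.5 cm

On each constant-a segment, Δv = aΔt and Δx = v₀Δt + ½aΔt²; chain segment to segment.
0–4 s: v starts -1 cm/s; Δx = -1·4 + ½·-9·4² = -76 cm; v ends -37 cm/s.
4–5 s: v starts -37 cm/s; Δx = -37·1 + ½·11·1² = -31.5 cm; v ends -26 cm/s.
5–7 s: v starts -26 cm/s; Δx = -26·2 + ½·-7·2² = -66 cm; v ends -40 cm/s.
x(7) = -10 + Σ Δx = -183.5 cm.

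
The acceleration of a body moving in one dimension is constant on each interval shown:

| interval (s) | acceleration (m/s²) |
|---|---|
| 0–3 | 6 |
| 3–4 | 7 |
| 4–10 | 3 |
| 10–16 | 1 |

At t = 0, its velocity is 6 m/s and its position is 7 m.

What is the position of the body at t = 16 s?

631.5 m

On each constant-a segment, Δv = aΔt and Δx = v₀Δt + ½aΔt²; chain segment to segment.
0–3 s: v starts 6 m/s; Δx = 6·3 + ½·6·3² = 45 m; v ends 24 m/s.
3–4 s: v starts 24 m/s; Δx = 24·1 + ½·7·1² = 27.5 m; v ends 31 m/s.
4–10 s: v starts 31 m/s; Δx = 31·6 + ½·3·6² = 240 m; v ends 49 m/s.
10–16 s: v starts 49 m/s; Δx = 49·6 + ½·1·6² = 312 m; v ends 55 m/s.
x(16) = 7 + Σ Δx = 631.5 m.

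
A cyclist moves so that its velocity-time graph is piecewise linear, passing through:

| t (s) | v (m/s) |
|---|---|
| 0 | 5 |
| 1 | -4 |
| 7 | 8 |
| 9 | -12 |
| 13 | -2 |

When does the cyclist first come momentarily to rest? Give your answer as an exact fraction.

v changes sign on 0–1 s (from 5 to -4); the graph is linear there, so v = 0 at t = 0 + (-5)·(1 − 0)/(-4 − 5) = 5/9 s.

t = 5/9 s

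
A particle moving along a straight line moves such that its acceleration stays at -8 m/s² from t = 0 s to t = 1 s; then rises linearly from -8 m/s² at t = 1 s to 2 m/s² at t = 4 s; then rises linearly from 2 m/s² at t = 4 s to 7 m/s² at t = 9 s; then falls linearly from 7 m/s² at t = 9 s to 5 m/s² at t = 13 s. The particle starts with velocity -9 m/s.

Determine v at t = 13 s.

Δv equals the area under the a-t graph; then v = v₀ + Δv.
0–1 s: -8 × 1 = -8 m/s
1–4 s: ½(-8 + 2)(3) = -9 m/s
4–9 s: ½(2 + 7)(5) = 22.5 m/s
9–13 s: ½(7 + 5)(4) = 24 m/s
Δv = 29.5 m/s, so v(13) = -9 + (29.5) = 20.5 m/s.

20.5 m/s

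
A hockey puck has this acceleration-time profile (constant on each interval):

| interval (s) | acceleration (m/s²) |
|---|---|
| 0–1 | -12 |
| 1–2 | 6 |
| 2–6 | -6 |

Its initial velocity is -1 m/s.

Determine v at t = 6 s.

-31 m/s

Δv equals the area under the a-t graph; then v = v₀ + Δv.
0–1 s: -12 × 1 = -12 m/s
1–2 s: 6 × 1 = 6 m/s
2–6 s: -6 × 4 = -24 m/s
Δv = -30 m/s, so v(6) = -1 + (-30) = -31 m/s.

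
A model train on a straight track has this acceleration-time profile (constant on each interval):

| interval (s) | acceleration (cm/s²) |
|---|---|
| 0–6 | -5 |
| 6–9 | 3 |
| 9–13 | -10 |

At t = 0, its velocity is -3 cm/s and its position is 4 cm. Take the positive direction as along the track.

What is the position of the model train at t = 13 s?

-365.5 cm

On each constant-a segment, Δv = aΔt and Δx = v₀Δt + ½aΔt²; chain segment to segment.
0–6 s: v starts -3 cm/s; Δx = -3·6 + ½·-5·6² = -108 cm; v ends -33 cm/s.
6–9 s: v starts -33 cm/s; Δx = -33·3 + ½·3·3² = -85.5 cm; v ends -24 cm/s.
9–13 s: v starts -24 cm/s; Δx = -24·4 + ½·-10·4² = -176 cm; v ends -64 cm/s.
x(13) = 4 + Σ Δx = -365.5 cm.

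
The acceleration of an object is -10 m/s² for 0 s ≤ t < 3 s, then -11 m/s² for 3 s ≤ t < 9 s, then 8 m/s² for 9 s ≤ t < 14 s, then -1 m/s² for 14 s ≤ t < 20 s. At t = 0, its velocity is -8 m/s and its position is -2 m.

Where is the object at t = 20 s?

On each constant-a segment, Δv = aΔt and Δx = v₀Δt + ½aΔt²; chain segment to segment.
0–3 s: v starts -8 m/s; Δx = -8·3 + ½·-10·3² = -69 m; v ends -38 m/s.
3–9 s: v starts -38 m/s; Δx = -38·6 + ½·-11·6² = -426 m; v ends -104 m/s.
9–14 s: v starts -104 m/s; Δx = -104·5 + ½·8·5² = -420 m; v ends -64 m/s.
14–20 s: v starts -64 m/s; Δx = -64·6 + ½·-1·6² = -402 m; v ends -70 m/s.
x(20) = -2 + Σ Δx = -1319 m.

-1319 m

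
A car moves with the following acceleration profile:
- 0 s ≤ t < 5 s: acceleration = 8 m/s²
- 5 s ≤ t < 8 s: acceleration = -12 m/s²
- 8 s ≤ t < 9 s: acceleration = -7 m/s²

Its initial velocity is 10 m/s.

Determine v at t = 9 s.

7 m/s

Δv equals the area under the a-t graph; then v = v₀ + Δv.
0–5 s: 8 × 5 = 40 m/s
5–8 s: -12 × 3 = -36 m/s
8–9 s: -7 × 1 = -7 m/s
Δv = -3 m/s, so v(9) = 10 + (-3) = 7 m/s.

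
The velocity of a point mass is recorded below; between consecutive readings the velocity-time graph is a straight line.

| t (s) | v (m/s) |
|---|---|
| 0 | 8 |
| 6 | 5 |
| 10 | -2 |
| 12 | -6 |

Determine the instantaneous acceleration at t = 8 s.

-1.75 m/s²

Acceleration is the slope of the v-t graph on 6–10 s: (-2 − 5)/(10 − 6) = -1.75 m/s².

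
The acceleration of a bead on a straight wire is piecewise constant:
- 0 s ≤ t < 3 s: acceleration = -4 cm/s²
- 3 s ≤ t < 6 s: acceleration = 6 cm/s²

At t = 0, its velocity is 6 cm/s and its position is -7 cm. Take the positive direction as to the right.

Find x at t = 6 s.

2 cm

On each constant-a segment, Δv = aΔt and Δx = v₀Δt + ½aΔt²; chain segment to segment.
0–3 s: v starts 6 cm/s; Δx = 6·3 + ½·-4·3² = 0 cm; v ends -6 cm/s.
3–6 s: v starts -6 cm/s; Δx = -6·3 + ½·6·3² = 9 cm; v ends 12 cm/s.
x(6) = -7 + Σ Δx = 2 cm.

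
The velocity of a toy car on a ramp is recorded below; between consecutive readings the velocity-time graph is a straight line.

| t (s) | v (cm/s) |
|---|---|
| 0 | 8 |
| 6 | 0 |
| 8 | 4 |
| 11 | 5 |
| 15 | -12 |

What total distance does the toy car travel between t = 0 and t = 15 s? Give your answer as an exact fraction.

Total distance travelled is ∫|v| dt — sum the magnitudes of each area piece.
0–6 s: |½(8 + 0)(6)| = 24 cm
6–8 s: |½(0 + 4)(2)| = 4 cm
8–11 s: |½(4 + 5)(3)| = 13.5 cm
11–15 s: v = 0 at t = 207/17 s; triangle areas 50/17 + 288/17 = 338/17 cm
Total distance = 2087/34 cm

2087/34 cm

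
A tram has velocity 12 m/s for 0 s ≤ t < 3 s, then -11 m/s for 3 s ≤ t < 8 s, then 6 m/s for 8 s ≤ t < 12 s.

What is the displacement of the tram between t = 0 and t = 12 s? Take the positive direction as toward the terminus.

5 m

Displacement is the signed area under the v-t curve.
0–3 s: 12 × 3 = 36 m
3–8 s: -11 × 5 = -55 m
8–12 s: 6 × 4 = 24 m
Net displacement = 5 m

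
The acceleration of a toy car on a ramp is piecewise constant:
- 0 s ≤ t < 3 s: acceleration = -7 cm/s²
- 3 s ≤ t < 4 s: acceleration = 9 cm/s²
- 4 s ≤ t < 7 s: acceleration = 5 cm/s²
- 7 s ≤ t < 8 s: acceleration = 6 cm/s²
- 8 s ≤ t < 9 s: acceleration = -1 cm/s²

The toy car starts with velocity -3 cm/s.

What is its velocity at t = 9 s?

Δv equals the area under the a-t graph; then v = v₀ + Δv.
0–3 s: -7 × 3 = -21 cm/s
3–4 s: 9 × 1 = 9 cm/s
4–7 s: 5 × 3 = 15 cm/s
7–8 s: 6 × 1 = 6 cm/s
8–9 s: -1 × 1 = -1 cm/s
Δv = 8 cm/s, so v(9) = -3 + (8) = 5 cm/s.

5 cm/s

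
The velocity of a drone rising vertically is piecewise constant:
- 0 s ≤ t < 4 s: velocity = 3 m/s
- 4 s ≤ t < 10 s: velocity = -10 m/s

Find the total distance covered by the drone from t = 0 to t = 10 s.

Distance (not displacement) is the total path length: add the absolute areas under v-t.
0–4 s: |3| × 4 = 12 m
4–10 s: |-10| × 6 = 60 m
Total distance = 72 m

72 m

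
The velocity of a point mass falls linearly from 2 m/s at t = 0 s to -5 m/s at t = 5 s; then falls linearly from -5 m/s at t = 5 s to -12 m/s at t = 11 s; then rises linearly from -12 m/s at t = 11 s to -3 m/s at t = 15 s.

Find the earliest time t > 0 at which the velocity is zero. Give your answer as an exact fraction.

t = 10/7 s

v changes sign on 0–5 s (from 2 to -5); the graph is linear there, so v = 0 at t = 0 + (-2)·(5 − 0)/(-5 − 2) = 10/7 s.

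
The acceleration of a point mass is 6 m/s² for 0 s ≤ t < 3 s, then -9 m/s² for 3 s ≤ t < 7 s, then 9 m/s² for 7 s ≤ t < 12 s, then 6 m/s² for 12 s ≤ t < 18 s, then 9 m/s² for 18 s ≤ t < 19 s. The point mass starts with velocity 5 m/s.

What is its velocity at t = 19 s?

Δv equals the area under the a-t graph; then v = v₀ + Δv.
0–3 s: 6 × 3 = 18 m/s
3–7 s: -9 × 4 = -36 m/s
7–12 s: 9 × 5 = 45 m/s
12–18 s: 6 × 6 = 36 m/s
18–19 s: 9 × 1 = 9 m/s
Δv = 72 m/s, so v(19) = 5 + (72) = 77 m/s.

77 m/s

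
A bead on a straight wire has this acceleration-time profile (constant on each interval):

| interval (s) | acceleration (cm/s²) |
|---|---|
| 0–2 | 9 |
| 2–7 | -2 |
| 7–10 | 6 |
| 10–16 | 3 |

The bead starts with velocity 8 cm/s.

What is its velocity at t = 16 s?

52 cm/s

Δv equals the area under the a-t graph; then v = v₀ + Δv.
0–2 s: 9 × 2 = 18 cm/s
2–7 s: -2 × 5 = -10 cm/s
7–10 s: 6 × 3 = 18 cm/s
10–16 s: 3 × 6 = 18 cm/s
Δv = 44 cm/s, so v(16) = 8 + (44) = 52 cm/s.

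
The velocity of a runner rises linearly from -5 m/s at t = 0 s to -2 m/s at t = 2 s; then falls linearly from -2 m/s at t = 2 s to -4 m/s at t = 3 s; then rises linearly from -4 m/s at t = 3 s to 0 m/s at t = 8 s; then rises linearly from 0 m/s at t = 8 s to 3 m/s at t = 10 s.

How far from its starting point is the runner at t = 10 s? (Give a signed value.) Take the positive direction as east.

Displacement is the signed area under the v-t curve.
0–2 s: ½(-5 + -2)(2) = -7 m
2–3 s: ½(-2 + -4)(1) = -3 m
3–8 s: ½(-4 + 0)(5) = -10 m
8–10 s: ½(0 + 3)(2) = 3 m
Net displacement = -17 m

-17 m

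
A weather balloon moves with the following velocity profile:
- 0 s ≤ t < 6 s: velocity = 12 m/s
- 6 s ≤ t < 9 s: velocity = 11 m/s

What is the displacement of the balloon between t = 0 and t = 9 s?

105 m

Net displacement equals the area under the velocity-time graph (areas below the axis count negative).
0–6 s: 12 × 6 = 72 m
6–9 s: 11 × 3 = 33 m
Net displacement = 105 m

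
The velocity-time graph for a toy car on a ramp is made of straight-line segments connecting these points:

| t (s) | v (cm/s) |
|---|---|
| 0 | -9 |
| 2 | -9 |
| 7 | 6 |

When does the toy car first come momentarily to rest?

t = 5 s

v changes sign on 2–7 s (from -9 to 6); the graph is linear there, so v = 0 at t = 2 + (9)·(7 − 2)/(6 − -9) = 5 s.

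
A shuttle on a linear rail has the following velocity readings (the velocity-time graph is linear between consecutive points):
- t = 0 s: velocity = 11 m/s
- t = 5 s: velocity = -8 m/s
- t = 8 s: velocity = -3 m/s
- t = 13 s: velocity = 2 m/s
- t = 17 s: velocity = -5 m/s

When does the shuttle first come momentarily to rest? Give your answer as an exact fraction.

t = 55/19 s

v changes sign on 0–5 s (from 11 to -8); the graph is linear there, so v = 0 at t = 0 + (-11)·(5 − 0)/(-8 − 11) = 55/19 s.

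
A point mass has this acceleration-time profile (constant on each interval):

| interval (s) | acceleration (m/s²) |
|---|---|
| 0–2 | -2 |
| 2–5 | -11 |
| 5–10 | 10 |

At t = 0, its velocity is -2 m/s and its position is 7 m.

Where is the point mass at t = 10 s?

-138.5 m

On each constant-a segment, Δv = aΔt and Δx = v₀Δt + ½aΔt²; chain segment to segment.
0–2 s: v starts -2 m/s; Δx = -2·2 + ½·-2·2² = -8 m; v ends -6 m/s.
2–5 s: v starts -6 m/s; Δx = -6·3 + ½·-11·3² = -67.5 m; v ends -39 m/s.
5–10 s: v starts -39 m/s; Δx = -39·5 + ½·10·5² = -70 m; v ends 11 m/s.
x(10) = 7 + Σ Δx = -138.5 m.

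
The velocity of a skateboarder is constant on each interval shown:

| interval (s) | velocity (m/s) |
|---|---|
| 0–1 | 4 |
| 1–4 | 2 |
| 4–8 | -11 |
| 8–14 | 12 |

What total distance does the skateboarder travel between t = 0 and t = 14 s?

Total distance travelled is ∫|v| dt — sum the magnitudes of each area piece.
0–1 s: |4| × 1 = 4 m
1–4 s: |2| × 3 = 6 m
4–8 s: |-11| × 4 = 44 m
8–14 s: |12| × 6 = 72 m
Total distance = 126 m

126 m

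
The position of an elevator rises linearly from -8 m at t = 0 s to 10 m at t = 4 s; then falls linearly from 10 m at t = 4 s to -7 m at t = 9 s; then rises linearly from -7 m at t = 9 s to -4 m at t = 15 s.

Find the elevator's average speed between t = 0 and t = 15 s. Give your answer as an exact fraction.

38/15 m/s

Average speed = (total path length)/(elapsed time); on a piecewise-linear x-t graph the path length is Σ|Δx|.
0–4 s: |Δx| = |10 − -8| = 18 m
4–9 s: |Δx| = |-7 − 10| = 17 m
9–15 s: |Δx| = |-4 − -7| = 3 m
Total path = 38 m; average speed = 38/15 = 38/15 m/s.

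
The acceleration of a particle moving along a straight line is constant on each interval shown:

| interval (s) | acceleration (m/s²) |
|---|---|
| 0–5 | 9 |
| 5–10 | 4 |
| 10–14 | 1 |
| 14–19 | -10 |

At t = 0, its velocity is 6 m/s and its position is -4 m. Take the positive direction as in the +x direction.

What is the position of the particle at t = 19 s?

On each constant-a segment, Δv = aΔt and Δx = v₀Δt + ½aΔt²; chain segment to segment.
0–5 s: v starts 6 m/s; Δx = 6·5 + ½·9·5² = 142.5 m; v ends 51 m/s.
5–10 s: v starts 51 m/s; Δx = 51·5 + ½·4·5² = 305 m; v ends 71 m/s.
10–14 s: v starts 71 m/s; Δx = 71·4 + ½·1·4² = 292 m; v ends 75 m/s.
14–19 s: v starts 75 m/s; Δx = 75·5 + ½·-10·5² = 250 m; v ends 25 m/s.
x(19) = -4 + Σ Δx = 985.5 m.

985.5 m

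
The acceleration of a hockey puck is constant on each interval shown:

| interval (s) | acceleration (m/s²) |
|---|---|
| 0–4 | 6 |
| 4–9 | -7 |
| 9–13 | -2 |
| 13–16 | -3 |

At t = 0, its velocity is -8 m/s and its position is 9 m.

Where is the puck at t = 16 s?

On each constant-a segment, Δv = aΔt and Δx = v₀Δt + ½aΔt²; chain segment to segment.
0–4 s: v starts -8 m/s; Δx = -8·4 + ½·6·4² = 16 m; v ends 16 m/s.
4–9 s: v starts 16 m/s; Δx = 16·5 + ½·-7·5² = -7.5 m; v ends -19 m/s.
9–13 s: v starts -19 m/s; Δx = -19·4 + ½·-2·4² = -92 m; v ends -27 m/s.
13–16 s: v starts -27 m/s; Δx = -27·3 + ½·-3·3² = -94.5 m; v ends -36 m/s.
x(16) = 9 + Σ Δx = -169 m.

-169 m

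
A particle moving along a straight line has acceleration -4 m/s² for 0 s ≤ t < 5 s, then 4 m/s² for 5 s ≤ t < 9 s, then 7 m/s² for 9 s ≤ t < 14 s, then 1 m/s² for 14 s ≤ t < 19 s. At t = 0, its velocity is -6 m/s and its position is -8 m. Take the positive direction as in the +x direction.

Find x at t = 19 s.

On each constant-a segment, Δv = aΔt and Δx = v₀Δt + ½aΔt²; chain segment to segment.
0–5 s: v starts -6 m/s; Δx = -6·5 + ½·-4·5² = -80 m; v ends -26 m/s.
5–9 s: v starts -26 m/s; Δx = -26·4 + ½·4·4² = -72 m; v ends -10 m/s.
9–14 s: v starts -10 m/s; Δx = -10·5 + ½·7·5² = 37.5 m; v ends 25 m/s.
14–19 s: v starts 25 m/s; Δx = 25·5 + ½·1·5² = 137.5 m; v ends 30 m/s.
x(19) = -8 + Σ Δx = 15 m.

15 m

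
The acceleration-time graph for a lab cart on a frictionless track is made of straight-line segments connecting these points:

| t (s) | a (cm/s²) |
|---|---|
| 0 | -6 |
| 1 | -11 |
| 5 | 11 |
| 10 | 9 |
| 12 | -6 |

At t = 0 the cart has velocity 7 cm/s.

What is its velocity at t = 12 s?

Δv equals the area under the a-t graph; then v = v₀ + Δv.
0–1 s: ½(-6 + -11)(1) = -8.5 cm/s
1–5 s: ½(-11 + 11)(4) = 0 cm/s
5–10 s: ½(11 + 9)(5) = 50 cm/s
10–12 s: ½(9 + -6)(2) = 3 cm/s
Δv = 44.5 cm/s, so v(12) = 7 + (44.5) = 51.5 cm/s.

51.5 cm/s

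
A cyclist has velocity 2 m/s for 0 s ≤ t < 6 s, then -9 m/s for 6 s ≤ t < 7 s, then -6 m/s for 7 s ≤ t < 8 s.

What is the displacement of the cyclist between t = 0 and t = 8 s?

Displacement is the signed area under the v-t curve.
0–6 s: 2 × 6 = 12 m
6–7 s: -9 × 1 = -9 m
7–8 s: -6 × 1 = -6 m
Net displacement = -3 m

-3 m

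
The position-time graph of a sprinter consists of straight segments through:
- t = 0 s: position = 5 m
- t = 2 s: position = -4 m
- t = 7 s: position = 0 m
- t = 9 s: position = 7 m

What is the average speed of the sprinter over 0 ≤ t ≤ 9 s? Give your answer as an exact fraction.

Average speed = (total path length)/(elapsed time); on a piecewise-linear x-t graph the path length is Σ|Δx|.
0–2 s: |Δx| = |-4 − 5| = 9 m
2–7 s: |Δx| = |0 − -4| = 4 m
7–9 s: |Δx| = |7 − 0| = 7 m
Total path = 20 m; average speed = 20/9 = 20/9 m/s.

20/9 m/s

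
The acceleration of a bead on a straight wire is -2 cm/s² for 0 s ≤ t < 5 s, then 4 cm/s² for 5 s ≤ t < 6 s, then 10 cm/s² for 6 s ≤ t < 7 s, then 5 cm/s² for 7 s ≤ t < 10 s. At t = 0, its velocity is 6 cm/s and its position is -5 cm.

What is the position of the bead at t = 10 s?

55.5 cm

On each constant-a segment, Δv = aΔt and Δx = v₀Δt + ½aΔt²; chain segment to segment.
0–5 s: v starts 6 cm/s; Δx = 6·5 + ½·-2·5² = 5 cm; v ends -4 cm/s.
5–6 s: v starts -4 cm/s; Δx = -4·1 + ½·4·1² = -2 cm; v ends 0 cm/s.
6–7 s: v starts 0 cm/s; Δx = 0·1 + ½·10·1² = 5 cm; v ends 10 cm/s.
7–10 s: v starts 10 cm/s; Δx = 10·3 + ½·5·3² = 52.5 cm; v ends 25 cm/s.
x(10) = -5 + Σ Δx = 55.5 cm.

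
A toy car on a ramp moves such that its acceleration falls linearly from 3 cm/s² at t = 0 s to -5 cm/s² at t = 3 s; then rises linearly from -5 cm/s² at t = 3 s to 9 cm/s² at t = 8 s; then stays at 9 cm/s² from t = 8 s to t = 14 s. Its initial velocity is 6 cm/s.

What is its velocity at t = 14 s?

67 cm/s

Δv equals the area under the a-t graph; then v = v₀ + Δv.
0–3 s: ½(3 + -5)(3) = -3 cm/s
3–8 s: ½(-5 + 9)(5) = 10 cm/s
8–14 s: 9 × 6 = 54 cm/s
Δv = 61 cm/s, so v(14) = 6 + (61) = 67 cm/s.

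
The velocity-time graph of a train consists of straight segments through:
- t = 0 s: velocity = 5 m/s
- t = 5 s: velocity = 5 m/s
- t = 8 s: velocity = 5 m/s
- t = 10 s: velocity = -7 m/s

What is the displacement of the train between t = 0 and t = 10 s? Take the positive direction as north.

38 m

Displacement is the signed area under the v-t curve.
0–5 s: 5 × 5 = 25 m
5–8 s: 5 × 3 = 15 m
8–10 s: ½(5 + -7)(2) = -2 m
Net displacement = 38 m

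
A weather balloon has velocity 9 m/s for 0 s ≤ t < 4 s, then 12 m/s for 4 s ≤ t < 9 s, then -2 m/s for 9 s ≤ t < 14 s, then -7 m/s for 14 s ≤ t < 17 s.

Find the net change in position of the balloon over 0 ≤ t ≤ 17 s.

65 m

Net displacement equals the area under the velocity-time graph (areas below the axis count negative).
0–4 s: 9 × 4 = 36 m
4–9 s: 12 × 5 = 60 m
9–14 s: -2 × 5 = -10 m
14–17 s: -7 × 3 = -21 m
Net displacement = 65 m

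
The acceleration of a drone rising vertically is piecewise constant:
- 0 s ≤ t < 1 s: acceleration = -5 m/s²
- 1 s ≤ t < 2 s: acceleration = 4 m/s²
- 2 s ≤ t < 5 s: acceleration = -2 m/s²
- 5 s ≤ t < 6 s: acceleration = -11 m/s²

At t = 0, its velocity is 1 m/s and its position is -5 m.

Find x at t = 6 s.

-29 m

On each constant-a segment, Δv = aΔt and Δx = v₀Δt + ½aΔt²; chain segment to segment.
0–1 s: v starts 1 m/s; Δx = 1·1 + ½·-5·1² = -1.5 m; v ends -4 m/s.
1–2 s: v starts -4 m/s; Δx = -4·1 + ½·4·1² = -2 m; v ends 0 m/s.
2–5 s: v starts 0 m/s; Δx = 0·3 + ½·-2·3² = -9 m; v ends -6 m/s.
5–6 s: v starts -6 m/s; Δx = -6·1 + ½·-11·1² = -11.5 m; v ends -17 m/s.
x(6) = -5 + Σ Δx = -29 m.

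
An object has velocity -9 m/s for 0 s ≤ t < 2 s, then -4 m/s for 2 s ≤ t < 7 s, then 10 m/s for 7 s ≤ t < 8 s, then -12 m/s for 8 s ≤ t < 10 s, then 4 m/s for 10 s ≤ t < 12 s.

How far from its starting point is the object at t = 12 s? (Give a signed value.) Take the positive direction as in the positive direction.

-44 m

Displacement is the signed area under the v-t curve.
0–2 s: -9 × 2 = -18 m
2–7 s: -4 × 5 = -20 m
7–8 s: 10 × 1 = 10 m
8–10 s: -12 × 2 = -24 m
10–12 s: 4 × 2 = 8 m
Net displacement = -44 m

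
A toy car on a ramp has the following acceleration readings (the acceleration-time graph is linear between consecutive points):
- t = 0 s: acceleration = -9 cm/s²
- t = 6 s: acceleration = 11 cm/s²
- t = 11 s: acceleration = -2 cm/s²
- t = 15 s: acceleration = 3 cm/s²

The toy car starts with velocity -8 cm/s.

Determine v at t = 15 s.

22.5 cm/s

Δv equals the area under the a-t graph; then v = v₀ + Δv.
0–6 s: ½(-9 + 11)(6) = 6 cm/s
6–11 s: ½(11 + -2)(5) = 22.5 cm/s
11–15 s: ½(-2 + 3)(4) = 2 cm/s
Δv = 30.5 cm/s, so v(15) = -8 + (30.5) = 22.5 cm/s.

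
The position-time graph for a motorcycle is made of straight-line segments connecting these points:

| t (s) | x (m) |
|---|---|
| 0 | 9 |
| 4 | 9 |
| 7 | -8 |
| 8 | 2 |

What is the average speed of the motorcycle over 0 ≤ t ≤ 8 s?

Average speed = (total path length)/(elapsed time); on a piecewise-linear x-t graph the path length is Σ|Δx|.
0–4 s: |Δx| = |9 − 9| = 0 m
4–7 s: |Δx| = |-8 − 9| = 17 m
7–8 s: |Δx| = |2 − -8| = 10 m
Total path = 27 m; average speed = 27/8 = 3.375 m/s.

3.375 m/s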